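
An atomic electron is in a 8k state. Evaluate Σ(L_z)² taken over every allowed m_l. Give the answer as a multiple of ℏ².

For 8k, l = 7.
m_l runs from −7 to 7, i.e. {-7, -6, -5, -4, -3, -2, -1, 0, 1, 2, 3, 4, 5, 6, 7}.
Σ m_l² = 2·(1 + 4 + 9 + 16 + 25 + 36 + 49) = 280.

Σ(L_z)² = 280 ℏ²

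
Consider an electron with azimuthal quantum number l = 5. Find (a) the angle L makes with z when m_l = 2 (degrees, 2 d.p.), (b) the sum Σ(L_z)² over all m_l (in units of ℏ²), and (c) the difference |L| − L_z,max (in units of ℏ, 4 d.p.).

For m_l = 2: cos θ = 2/√30, θ ≈ 68.58°.
Σ m_l² = 110, so Σ(L_z)² = 110 ℏ².
|L| − L_z,max = (√30 − 5)ℏ ≈ 0.4772ℏ.

θ(m_l=2) ≈ 68.58°; Σ(L_z)² = 110 ℏ²; |L|−L_z,max ≈ 0.4772ℏ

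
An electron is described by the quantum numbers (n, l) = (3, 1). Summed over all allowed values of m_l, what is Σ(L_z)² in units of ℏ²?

Σ(L_z)² = 2 ℏ²

m_l ∈ {-1, 0, 1}.
Σ m_l² = 2·(1) = 2.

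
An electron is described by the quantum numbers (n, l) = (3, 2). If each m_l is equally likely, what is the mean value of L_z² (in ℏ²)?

m_l ∈ {-2, -1, 0, 1, 2}.
⟨L_z²⟩ = ℏ²·(Σ m_l²)/(2l+1) = ℏ²·10/5 = 2ℏ².

⟨L_z²⟩ = 2 ℏ²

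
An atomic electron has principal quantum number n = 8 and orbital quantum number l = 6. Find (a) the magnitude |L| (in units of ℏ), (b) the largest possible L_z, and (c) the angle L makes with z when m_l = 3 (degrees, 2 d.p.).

|L| = √42 ℏ ≈ 6.481ℏ; L_z,max = 6ℏ; θ(m_l=3) ≈ 62.42°

|L| = ℏ√(6·7) = √42 ℏ ≈ 6.481ℏ.
L_z,max = lℏ = 6ℏ.
For m_l = 3: cos θ = 3/√42, θ ≈ 62.42°.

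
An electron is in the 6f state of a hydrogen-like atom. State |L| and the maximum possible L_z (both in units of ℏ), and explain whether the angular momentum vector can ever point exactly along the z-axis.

No: L_z,max = 3ℏ < |L| = 2√3 ℏ ≈ 3.464ℏ

6f means n = 6, l = 3.
|L| = 2√3 ℏ ≈ 3.4641ℏ, while L_z,max = lℏ = 3ℏ.
Since |L| > L_z,max, the vector can never point exactly along z; the closest it comes is θ_min = arccos(3/√12) ≈ 30.0°.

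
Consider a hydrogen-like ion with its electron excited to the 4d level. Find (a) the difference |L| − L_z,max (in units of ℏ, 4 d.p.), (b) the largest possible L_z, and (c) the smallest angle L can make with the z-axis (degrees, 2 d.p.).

The 4d level has l = 2.
|L| − L_z,max = (√6 − 2)ℏ ≈ 0.4495ℏ.
L_z,max = lℏ = 2ℏ.
cos θ_min = 2/√6, so θ_min ≈ 35.26°.

|L|−L_z,max ≈ 0.4495ℏ; L_z,max = 2ℏ; θ_min ≈ 35.26°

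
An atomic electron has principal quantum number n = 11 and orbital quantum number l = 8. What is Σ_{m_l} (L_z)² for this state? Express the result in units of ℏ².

m_l runs from −8 to 8, i.e. {-8, -7, -6, -5, -4, -3, -2, -1, 0, 1, 2, 3, 4, 5, 6, 7, 8}.
Σ m_l² = 2·(1 + 4 + 9 + 16 + 25 + 36 + 49 + 64) = 408.

Σ(L_z)² = 408 ℏ²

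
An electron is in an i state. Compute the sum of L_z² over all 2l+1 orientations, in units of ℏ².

Σ(L_z)² = 182 ℏ²

The letter i corresponds to l = 6.
The allowed m_l values are -6, -5, -4, -3, -2, -1, 0, 1, 2, 3, 4, 5, 6.
Σ m_l² = l(l+1)(2l+1)/3 = 6·7·13/3 = 182.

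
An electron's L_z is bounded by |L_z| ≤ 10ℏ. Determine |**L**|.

|L| = √110 ℏ ≈ 10.488ℏ

The maximum L_z equals lℏ, giving l = 10.
|L| = √(l(l+1)) ℏ = √110 ℏ.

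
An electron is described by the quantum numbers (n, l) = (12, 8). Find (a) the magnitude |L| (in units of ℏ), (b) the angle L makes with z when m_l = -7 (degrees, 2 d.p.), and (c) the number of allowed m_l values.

|L| = ℏ√(8·9) = 6√2 ℏ ≈ 8.485ℏ.
For m_l = -7: cos θ = -7/√72, θ ≈ 145.58°.
There are 2l+1 = 17 values of m_l.

|L| = 6√2 ℏ ≈ 8.485ℏ; θ(m_l=-7) ≈ 145.58°; 17 values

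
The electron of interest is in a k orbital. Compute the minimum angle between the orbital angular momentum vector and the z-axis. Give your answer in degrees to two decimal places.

For a k orbital, l = 7.
|L|² = l(l+1)ℏ² = 56ℏ², so |L| = 2√14 ℏ.
The smallest angle corresponds to the largest L_z, i.e. m_l = l = 7, giving L_z = 7ℏ.
cos θ_min = 7/√56, so θ_min ≈ 20.70°.

θ_min ≈ 20.70°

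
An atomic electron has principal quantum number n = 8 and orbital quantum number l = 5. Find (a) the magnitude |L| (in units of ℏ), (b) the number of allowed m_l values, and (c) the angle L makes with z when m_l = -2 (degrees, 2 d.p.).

|L| = √30 ℏ ≈ 5.477ℏ; 11 values; θ(m_l=-2) ≈ 111.42°

|L| = ℏ√(5·6) = √30 ℏ ≈ 5.477ℏ.
There are 2l+1 = 11 values of m_l.
For m_l = -2: cos θ = -2/√30, θ ≈ 111.42°.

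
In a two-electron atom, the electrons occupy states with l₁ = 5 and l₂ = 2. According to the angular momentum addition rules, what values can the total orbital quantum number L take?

The total orbital quantum number L ranges from |l₁ − l₂| to l₁ + l₂ in integer steps.
L ∈ {3, 4, 5, 6, 7}.

L = 3, 4, 5, 6, 7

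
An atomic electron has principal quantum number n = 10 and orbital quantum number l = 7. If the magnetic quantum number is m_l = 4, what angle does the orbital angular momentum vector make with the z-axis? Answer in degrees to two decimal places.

|L| = √(l(l+1)) ℏ = 2√14 ℏ.
L_z = m_l ℏ = 4ℏ.
cos θ = L_z/|L| = 4/√56, so θ ≈ 57.69°.

θ ≈ 57.69°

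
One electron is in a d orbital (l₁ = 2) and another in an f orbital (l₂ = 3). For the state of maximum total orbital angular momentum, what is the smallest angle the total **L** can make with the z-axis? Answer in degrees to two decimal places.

θ_min ≈ 24.09°

Angular momentum addition gives L = |l₁ − l₂|, …, l₁ + l₂.
L ∈ {1, 2, 3, 4, 5}.
The maximum is L = 5, with |L_tot| = ℏ√(5·6) = √30 ℏ.
The minimum angle with z is arccos(5/√30) ≈ 24.09°.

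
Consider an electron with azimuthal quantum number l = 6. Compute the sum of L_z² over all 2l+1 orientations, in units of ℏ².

Σ(L_z)² = 182 ℏ²

The allowed m_l values are -6, -5, -4, -3, -2, -1, 0, 1, 2, 3, 4, 5, 6.
Summing m² from −6 to 6: Σ m_l² = 182.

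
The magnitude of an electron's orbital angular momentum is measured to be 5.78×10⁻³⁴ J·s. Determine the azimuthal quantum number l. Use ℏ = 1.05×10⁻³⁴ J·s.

|L|/ℏ = (5.78×10⁻³⁴)/(1.05×10⁻³⁴) ≈ 5.505.
Set l(l+1) = 30.30; the integer solution is l = 5.

l = 5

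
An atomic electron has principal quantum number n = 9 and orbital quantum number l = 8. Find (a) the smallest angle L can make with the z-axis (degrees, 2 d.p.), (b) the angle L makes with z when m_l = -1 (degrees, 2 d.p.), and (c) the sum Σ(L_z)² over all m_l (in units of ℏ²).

cos θ_min = 8/√72, so θ_min ≈ 19.47°.
For m_l = -1: cos θ = -1/√72, θ ≈ 96.77°.
Σ m_l² = 408, so Σ(L_z)² = 408 ℏ².

θ_min ≈ 19.47°; θ(m_l=-1) ≈ 96.77°; Σ(L_z)² = 408 ℏ²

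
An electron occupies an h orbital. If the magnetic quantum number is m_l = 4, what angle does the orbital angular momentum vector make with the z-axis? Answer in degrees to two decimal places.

An h state has l = 5.
|L|² = l(l+1)ℏ² = 30ℏ², so |L| = √30 ℏ.
L_z = m_l ℏ = 4ℏ.
cos θ = L_z/|L| = 4/√30, so θ ≈ 43.09°.

θ ≈ 43.09°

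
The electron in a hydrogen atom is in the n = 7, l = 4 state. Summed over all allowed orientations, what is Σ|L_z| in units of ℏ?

m_l runs from −4 to 4, i.e. {-4, -3, -2, -1, 0, 1, 2, 3, 4}.
Σ|m_l| = 2·4(4+1)/2 = 20.

Σ|L_z| = 20 ℏ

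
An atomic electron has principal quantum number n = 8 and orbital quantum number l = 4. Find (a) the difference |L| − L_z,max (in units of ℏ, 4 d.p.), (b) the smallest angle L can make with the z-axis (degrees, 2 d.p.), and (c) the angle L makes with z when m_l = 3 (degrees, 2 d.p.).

|L| − L_z,max = (2√5 − 4)ℏ ≈ 0.4721ℏ.
cos θ_min = 4/√20, so θ_min ≈ 26.57°.
For m_l = 3: cos θ = 3/√20, θ ≈ 47.87°.

|L|−L_z,max ≈ 0.4721ℏ; θ_min ≈ 26.57°; θ(m_l=3) ≈ 47.87°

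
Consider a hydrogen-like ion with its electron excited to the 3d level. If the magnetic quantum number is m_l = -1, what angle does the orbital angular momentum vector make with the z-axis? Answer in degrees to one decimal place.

The 3d level has l = 2.
|L| = √(l(l+1)) ℏ = √6 ℏ.
L_z = m_l ℏ = −1ℏ.
cos θ = L_z/|L| = -1/√6, so θ ≈ 114.1°.

θ ≈ 114.1°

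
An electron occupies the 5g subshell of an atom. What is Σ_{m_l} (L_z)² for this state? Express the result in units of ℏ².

5g means n = 5, l = 4.
m_l runs from −4 to 4, i.e. {-4, -3, -2, -1, 0, 1, 2, 3, 4}.
Summing m² from −4 to 4: Σ m_l² = 60.

Σ(L_z)² = 60 ℏ²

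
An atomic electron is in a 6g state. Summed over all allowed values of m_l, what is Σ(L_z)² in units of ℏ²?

6g means n = 6, l = 4.
m_l ∈ {-4, -3, -2, -1, 0, 1, 2, 3, 4}.
Σ m_l² = l(l+1)(2l+1)/3 = 4·5·9/3 = 60.

Σ(L_z)² = 60 ℏ²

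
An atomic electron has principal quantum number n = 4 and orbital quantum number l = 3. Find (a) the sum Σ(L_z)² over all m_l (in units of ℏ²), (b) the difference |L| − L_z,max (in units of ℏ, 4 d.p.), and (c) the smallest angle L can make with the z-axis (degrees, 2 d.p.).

Σ m_l² = 28, so Σ(L_z)² = 28 ℏ².
|L| − L_z,max = (2√3 − 3)ℏ ≈ 0.4641ℏ.
cos θ_min = 3/√12, so θ_min ≈ 30.00°.

Σ(L_z)² = 28 ℏ²; |L|−L_z,max ≈ 0.4641ℏ; θ_min ≈ 30.00°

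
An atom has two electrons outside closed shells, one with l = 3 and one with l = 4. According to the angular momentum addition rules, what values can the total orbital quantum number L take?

Angular momentum addition gives L = |l₁ − l₂|, …, l₁ + l₂.
L ∈ {1, 2, 3, 4, 5, 6, 7}.

L = 1, 2, 3, 4, 5, 6, 7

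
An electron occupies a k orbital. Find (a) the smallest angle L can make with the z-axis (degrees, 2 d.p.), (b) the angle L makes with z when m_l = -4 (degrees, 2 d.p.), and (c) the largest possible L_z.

θ_min ≈ 20.70°; θ(m_l=-4) ≈ 122.31°; L_z,max = 7ℏ

A k state has l = 7.
cos θ_min = 7/√56, so θ_min ≈ 20.70°.
For m_l = -4: cos θ = -4/√56, θ ≈ 122.31°.
L_z,max = lℏ = 7ℏ.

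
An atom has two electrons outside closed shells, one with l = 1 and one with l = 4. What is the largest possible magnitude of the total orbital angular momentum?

|L_tot|_max = √30 ℏ ≈ 5.477ℏ

L runs from |1 − 4| = 3 to 1 + 4 = 5.
L ∈ {3, 4, 5}.
The largest magnitude corresponds to L = 5: |L_tot| = ℏ√(5·6) = √30 ℏ.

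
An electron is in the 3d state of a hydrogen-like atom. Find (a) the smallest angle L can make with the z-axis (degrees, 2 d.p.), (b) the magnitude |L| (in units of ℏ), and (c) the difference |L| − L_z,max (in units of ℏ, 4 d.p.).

θ_min ≈ 35.26°; |L| = √6 ℏ ≈ 2.449ℏ; |L|−L_z,max ≈ 0.4495ℏ

3d means n = 3, l = 2.
cos θ_min = 2/√6, so θ_min ≈ 35.26°.
|L| = ℏ√(2·3) = √6 ℏ ≈ 2.449ℏ.
|L| − L_z,max = (√6 − 2)ℏ ≈ 0.4495ℏ.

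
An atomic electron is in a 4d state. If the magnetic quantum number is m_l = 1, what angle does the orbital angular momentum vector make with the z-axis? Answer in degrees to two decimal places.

θ ≈ 65.91°

4d means n = 4, l = 2.
|L| = ℏ√(l(l+1)) = √6 ℏ.
L_z = m_l ℏ = 1ℏ.
cos θ = L_z/|L| = 1/√6, so θ ≈ 65.91°.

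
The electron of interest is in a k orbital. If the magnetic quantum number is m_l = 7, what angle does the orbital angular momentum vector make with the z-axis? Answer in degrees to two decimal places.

θ ≈ 20.70°

K corresponds to l = 7.
|L| = √(l(l+1)) ℏ = 2√14 ℏ.
L_z = m_l ℏ = 7ℏ.
cos θ = L_z/|L| = 7/√56, so θ ≈ 20.70°.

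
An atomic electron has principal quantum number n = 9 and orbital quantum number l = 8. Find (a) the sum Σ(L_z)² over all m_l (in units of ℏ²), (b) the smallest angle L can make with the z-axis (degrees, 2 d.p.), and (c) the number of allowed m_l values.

Σ(L_z)² = 408 ℏ²; θ_min ≈ 19.47°; 17 values

Σ m_l² = 408, so Σ(L_z)² = 408 ℏ².
cos θ_min = 8/√72, so θ_min ≈ 19.47°.
There are 2l+1 = 17 values of m_l.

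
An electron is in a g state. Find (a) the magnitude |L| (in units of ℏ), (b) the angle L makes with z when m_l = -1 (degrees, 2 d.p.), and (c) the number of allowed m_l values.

|L| = 2√5 ℏ ≈ 4.472ℏ; θ(m_l=-1) ≈ 102.92°; 9 values

G corresponds to l = 4.
|L| = ℏ√(4·5) = 2√5 ℏ ≈ 4.472ℏ.
For m_l = -1: cos θ = -1/√20, θ ≈ 102.92°.
There are 2l+1 = 9 values of m_l.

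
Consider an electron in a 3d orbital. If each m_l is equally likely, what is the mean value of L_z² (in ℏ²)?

⟨L_z²⟩ = 2 ℏ²

For 3d, l = 2.
m_l ∈ {-2, -1, 0, 1, 2}.
⟨L_z²⟩ = ℏ²·(Σ m_l²)/(2l+1) = ℏ²·10/5 = 2ℏ².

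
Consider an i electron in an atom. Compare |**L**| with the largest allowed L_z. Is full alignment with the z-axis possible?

The letter i corresponds to l = 6.
|L| = √42 ℏ ≈ 6.4807ℏ, while L_z,max = lℏ = 6ℏ.
Since |L| > L_z,max, the vector can never point exactly along z; the closest it comes is θ_min = arccos(6/√42) ≈ 22.2°.

No: L_z,max = 6ℏ < |L| = √42 ℏ ≈ 6.481ℏ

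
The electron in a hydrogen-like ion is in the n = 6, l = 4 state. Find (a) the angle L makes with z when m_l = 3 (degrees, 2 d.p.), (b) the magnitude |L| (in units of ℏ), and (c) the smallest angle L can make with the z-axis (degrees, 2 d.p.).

For m_l = 3: cos θ = 3/√20, θ ≈ 47.87°.
|L| = ℏ√(4·5) = 2√5 ℏ ≈ 4.472ℏ.
cos θ_min = 4/√20, so θ_min ≈ 26.57°.

θ(m_l=3) ≈ 47.87°; |L| = 2√5 ℏ ≈ 4.472ℏ; θ_min ≈ 26.57°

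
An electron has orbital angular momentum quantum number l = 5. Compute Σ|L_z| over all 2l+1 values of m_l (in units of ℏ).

m_l runs from −5 to 5, i.e. {-5, -4, -3, -2, -1, 0, 1, 2, 3, 4, 5}.
Σ|m_l| = 2(1+2+…+5) = 30.

Σ|L_z| = 30 ℏ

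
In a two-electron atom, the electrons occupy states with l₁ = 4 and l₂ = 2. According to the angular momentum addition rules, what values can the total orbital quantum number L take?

The total orbital quantum number L ranges from |l₁ − l₂| to l₁ + l₂ in integer steps.
So L can be 2, 3, 4, 5, 6.

L = 2, 3, 4, 5, 6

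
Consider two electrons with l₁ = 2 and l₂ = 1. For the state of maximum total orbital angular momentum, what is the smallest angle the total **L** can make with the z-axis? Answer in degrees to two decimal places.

Angular momentum addition gives L = |l₁ − l₂|, …, l₁ + l₂.
So L can be 1, 2, 3.
The maximum is L = 3, with |L_tot| = ℏ√(3·4) = 2√3 ℏ.
The minimum angle with z is arccos(3/√12) ≈ 30.00°.

θ_min ≈ 30.00°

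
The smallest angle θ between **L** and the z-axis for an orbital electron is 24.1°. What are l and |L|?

cos θ_min = l/√(l(l+1)) = √(l/(l+1)), so l/(l+1) = cos²(24.1°) = 0.8333.
Thus l = 0.8333/(1 − 0.8333) ≈ 5.
Then |L| = ℏ√(5·6) = √30 ℏ.

l = 5, |L| = √30 ℏ ≈ 5.477ℏ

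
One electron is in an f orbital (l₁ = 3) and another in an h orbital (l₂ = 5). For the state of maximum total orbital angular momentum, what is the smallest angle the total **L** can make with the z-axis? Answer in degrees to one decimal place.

θ_min ≈ 19.5°

By the triangle rule, |l₁ − l₂| ≤ L ≤ l₁ + l₂.
So L can be 2, 3, 4, 5, 6, 7, 8.
The maximum is L = 8, with |L_tot| = ℏ√(8·9) = 6√2 ℏ.
The minimum angle with z is arccos(8/√72) ≈ 19.5°.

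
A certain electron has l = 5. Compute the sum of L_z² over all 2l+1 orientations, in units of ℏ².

m_l runs from −5 to 5, i.e. {-5, -4, -3, -2, -1, 0, 1, 2, 3, 4, 5}.
Σ m_l² = l(l+1)(2l+1)/3 = 5·6·11/3 = 110.

Σ(L_z)² = 110 ℏ²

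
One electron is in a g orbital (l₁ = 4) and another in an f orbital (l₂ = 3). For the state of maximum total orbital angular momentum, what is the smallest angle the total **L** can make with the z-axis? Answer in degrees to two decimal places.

Angular momentum addition gives L = |l₁ − l₂|, …, l₁ + l₂.
So L can be 1, 2, 3, 4, 5, 6, 7.
The maximum is L = 7, with |L_tot| = ℏ√(7·8) = 2√14 ℏ.
The minimum angle with z is arccos(7/√56) ≈ 20.70°.

θ_min ≈ 20.70°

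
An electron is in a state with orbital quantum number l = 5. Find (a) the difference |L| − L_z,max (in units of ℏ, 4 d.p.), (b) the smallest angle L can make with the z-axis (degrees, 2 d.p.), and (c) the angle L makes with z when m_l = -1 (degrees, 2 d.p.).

|L|−L_z,max ≈ 0.4772ℏ; θ_min ≈ 24.09°; θ(m_l=-1) ≈ 100.52°

|L| − L_z,max = (√30 − 5)ℏ ≈ 0.4772ℏ.
cos θ_min = 5/√30, so θ_min ≈ 24.09°.
For m_l = -1: cos θ = -1/√30, θ ≈ 100.52°.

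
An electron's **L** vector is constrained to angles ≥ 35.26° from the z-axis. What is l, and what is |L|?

l = 2, |L| = √6 ℏ ≈ 2.449ℏ

cos²θ_min = l/(l+1) = 0.6667.
l = cos²θ/sin²θ ≈ 2.
Then |L| = ℏ√(2·3) = √6 ℏ.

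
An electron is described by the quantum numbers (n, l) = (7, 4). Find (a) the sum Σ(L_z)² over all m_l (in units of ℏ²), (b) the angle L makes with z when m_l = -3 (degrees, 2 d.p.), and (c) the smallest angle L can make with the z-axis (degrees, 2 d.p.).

Σ m_l² = 60, so Σ(L_z)² = 60 ℏ².
For m_l = -3: cos θ = -3/√20, θ ≈ 132.13°.
cos θ_min = 4/√20, so θ_min ≈ 26.57°.

Σ(L_z)² = 60 ℏ²; θ(m_l=-3) ≈ 132.13°; θ_min ≈ 26.57°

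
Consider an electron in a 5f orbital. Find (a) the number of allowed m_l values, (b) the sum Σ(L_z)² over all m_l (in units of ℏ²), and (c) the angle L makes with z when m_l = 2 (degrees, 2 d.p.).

For 5f, l = 3.
There are 2l+1 = 7 values of m_l.
Σ m_l² = 28, so Σ(L_z)² = 28 ℏ².
For m_l = 2: cos θ = 2/√12, θ ≈ 54.74°.

7 values; Σ(L_z)² = 28 ℏ²; θ(m_l=2) ≈ 54.74°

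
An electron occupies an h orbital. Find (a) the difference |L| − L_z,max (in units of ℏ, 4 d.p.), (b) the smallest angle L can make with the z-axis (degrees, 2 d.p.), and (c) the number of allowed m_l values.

For an h orbital, l = 5.
|L| − L_z,max = (√30 − 5)ℏ ≈ 0.4772ℏ.
cos θ_min = 5/√30, so θ_min ≈ 24.09°.
There are 2l+1 = 11 values of m_l.

|L|−L_z,max ≈ 0.4772ℏ; θ_min ≈ 24.09°; 11 values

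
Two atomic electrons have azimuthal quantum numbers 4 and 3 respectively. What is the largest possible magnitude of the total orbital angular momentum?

|L_tot|_max = 2√14 ℏ ≈ 7.483ℏ

By the triangle rule, |l₁ − l₂| ≤ L ≤ l₁ + l₂.
Allowed values: L = 1, 2, 3, 4, 5, 6, 7.
The largest magnitude corresponds to L = 7: |L_tot| = ℏ√(7·8) = 2√14 ℏ.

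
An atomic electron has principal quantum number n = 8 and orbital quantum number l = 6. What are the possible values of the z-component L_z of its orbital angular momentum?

L_z = m_l ℏ with m_l ranging from −l to +l in integer steps.
For l = 6: m_l ∈ {-6, -5, -4, -3, -2, -1, 0, 1, 2, 3, 4, 5, 6}.

L_z ∈ {−6ℏ, −5ℏ, −4ℏ, −3ℏ, −2ℏ, −ℏ, 0, ℏ, 2ℏ, 3ℏ, 4ℏ, 5ℏ, 6ℏ}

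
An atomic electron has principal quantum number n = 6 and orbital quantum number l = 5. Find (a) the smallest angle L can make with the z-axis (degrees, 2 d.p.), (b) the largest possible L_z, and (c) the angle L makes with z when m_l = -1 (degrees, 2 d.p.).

cos θ_min = 5/√30, so θ_min ≈ 24.09°.
L_z,max = lℏ = 5ℏ.
For m_l = -1: cos θ = -1/√30, θ ≈ 100.52°.

θ_min ≈ 24.09°; L_z,max = 5ℏ; θ(m_l=-1) ≈ 100.52°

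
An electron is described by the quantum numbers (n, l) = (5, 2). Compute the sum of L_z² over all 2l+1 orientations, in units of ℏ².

m_l runs from −2 to 2, i.e. {-2, -1, 0, 1, 2}.
Σ m_l² = l(l+1)(2l+1)/3 = 2·3·5/3 = 10.

Σ(L_z)² = 10 ℏ²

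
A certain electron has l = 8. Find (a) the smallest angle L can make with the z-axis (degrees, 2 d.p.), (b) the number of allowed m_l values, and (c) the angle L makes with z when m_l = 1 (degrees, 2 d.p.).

cos θ_min = 8/√72, so θ_min ≈ 19.47°.
There are 2l+1 = 17 values of m_l.
For m_l = 1: cos θ = 1/√72, θ ≈ 83.23°.

θ_min ≈ 19.47°; 17 values; θ(m_l=1) ≈ 83.23°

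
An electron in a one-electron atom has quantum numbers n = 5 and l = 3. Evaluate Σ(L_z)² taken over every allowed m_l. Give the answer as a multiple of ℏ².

Σ(L_z)² = 28 ℏ²

m_l ∈ {-3, -2, -1, 0, 1, 2, 3}.
Σ m_l² = l(l+1)(2l+1)/3 = 3·4·7/3 = 28.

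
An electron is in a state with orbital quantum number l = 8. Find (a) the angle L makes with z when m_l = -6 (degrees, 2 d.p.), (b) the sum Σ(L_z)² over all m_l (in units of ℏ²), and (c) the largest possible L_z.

θ(m_l=-6) ≈ 135.00°; Σ(L_z)² = 408 ℏ²; L_z,max = 8ℏ

For m_l = -6: cos θ = -6/√72, θ ≈ 135.00°.
Σ m_l² = 408, so Σ(L_z)² = 408 ℏ².
L_z,max = lℏ = 8ℏ.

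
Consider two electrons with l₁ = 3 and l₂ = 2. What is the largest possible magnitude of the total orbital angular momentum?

L runs from |3 − 2| = 1 to 3 + 2 = 5.
L ∈ {1, 2, 3, 4, 5}.
The largest magnitude corresponds to L = 5: |L_tot| = ℏ√(5·6) = √30 ℏ.

|L_tot|_max = √30 ℏ ≈ 5.477ℏ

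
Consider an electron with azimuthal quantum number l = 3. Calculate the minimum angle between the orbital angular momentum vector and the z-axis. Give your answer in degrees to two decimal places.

|L|² = l(l+1)ℏ² = 12ℏ², so |L| = 2√3 ℏ.
The smallest angle corresponds to the largest L_z, i.e. m_l = l = 3, giving L_z = 3ℏ.
cos θ_min = 3/√12, so θ_min ≈ 30.00°.

θ_min ≈ 30.00°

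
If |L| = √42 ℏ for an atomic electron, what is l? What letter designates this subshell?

l = 6 (i orbital)

(|L|/ℏ)² = l(l+1) = 42.
The positive root is l = 6.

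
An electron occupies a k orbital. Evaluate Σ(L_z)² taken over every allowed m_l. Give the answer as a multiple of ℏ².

Σ(L_z)² = 280 ℏ²

The letter k corresponds to l = 7.
m_l ∈ {-7, -6, -5, -4, -3, -2, -1, 0, 1, 2, 3, 4, 5, 6, 7}.
Σ m_l² = l(l+1)(2l+1)/3 = 7·8·15/3 = 280.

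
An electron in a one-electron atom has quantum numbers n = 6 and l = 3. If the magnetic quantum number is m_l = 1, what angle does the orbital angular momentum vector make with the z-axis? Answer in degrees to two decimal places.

θ ≈ 73.22°

|L| = √(l(l+1)) ℏ = 2√3 ℏ.
L_z = m_l ℏ = 1ℏ.
cos θ = L_z/|L| = 1/√12, so θ ≈ 73.22°.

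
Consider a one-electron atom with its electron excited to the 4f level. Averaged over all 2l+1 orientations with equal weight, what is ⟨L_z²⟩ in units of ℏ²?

⟨L_z²⟩ = 4 ℏ²

The 4f level has l = 3.
m_l ∈ {-3, -2, -1, 0, 1, 2, 3}.
⟨L_z²⟩ = ℏ²·(Σ m_l²)/(2l+1) = ℏ²·28/7 = 4ℏ².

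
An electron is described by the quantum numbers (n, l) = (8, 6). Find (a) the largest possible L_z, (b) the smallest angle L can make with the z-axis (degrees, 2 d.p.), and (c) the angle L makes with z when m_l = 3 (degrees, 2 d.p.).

L_z,max = 6ℏ; θ_min ≈ 22.21°; θ(m_l=3) ≈ 62.42°

L_z,max = lℏ = 6ℏ.
cos θ_min = 6/√42, so θ_min ≈ 22.21°.
For m_l = 3: cos θ = 3/√42, θ ≈ 62.42°.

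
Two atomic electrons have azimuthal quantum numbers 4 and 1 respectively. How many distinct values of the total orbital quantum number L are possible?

L runs from |4 − 1| = 3 to 4 + 1 = 5.
Allowed values: L = 3, 4, 5.
That is 3 values.

3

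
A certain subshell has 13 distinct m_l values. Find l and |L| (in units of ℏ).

13 = 2l + 1, so l = (13−1)/2 = 6.
Then |L| = √(l(l+1)) ℏ = √42 ℏ.

l = 6, |L| = √42 ℏ ≈ 6.481ℏ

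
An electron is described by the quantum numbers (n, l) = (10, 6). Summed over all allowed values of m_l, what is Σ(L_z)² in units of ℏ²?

m_l runs from −6 to 6, i.e. {-6, -5, -4, -3, -2, -1, 0, 1, 2, 3, 4, 5, 6}.
Σ m_l² = 2·(1 + 4 + 9 + 16 + 25 + 36) = 182.

Σ(L_z)² = 182 ℏ²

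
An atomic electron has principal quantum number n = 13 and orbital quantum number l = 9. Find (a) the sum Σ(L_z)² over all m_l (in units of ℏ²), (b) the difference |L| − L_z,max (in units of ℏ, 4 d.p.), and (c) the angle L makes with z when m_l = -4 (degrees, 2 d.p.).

Σ m_l² = 570, so Σ(L_z)² = 570 ℏ².
|L| − L_z,max = (3√10 − 9)ℏ ≈ 0.4868ℏ.
For m_l = -4: cos θ = -4/√90, θ ≈ 114.94°.

Σ(L_z)² = 570 ℏ²; |L|−L_z,max ≈ 0.4868ℏ; θ(m_l=-4) ≈ 114.94°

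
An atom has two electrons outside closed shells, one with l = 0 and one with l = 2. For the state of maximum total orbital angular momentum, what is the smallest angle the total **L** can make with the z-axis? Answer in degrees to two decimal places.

θ_min ≈ 35.26°

The total orbital quantum number L ranges from |l₁ − l₂| to l₁ + l₂ in integer steps.
Allowed values: L = 2.
The maximum is L = 2, with |L_tot| = ℏ√(2·3) = √6 ℏ.
The minimum angle with z is arccos(2/√6) ≈ 35.26°.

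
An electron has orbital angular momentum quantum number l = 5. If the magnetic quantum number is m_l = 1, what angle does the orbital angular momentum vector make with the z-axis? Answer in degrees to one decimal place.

θ ≈ 79.5°

|L| = √(l(l+1)) ℏ = √30 ℏ.
L_z = m_l ℏ = 1ℏ.
cos θ = L_z/|L| = 1/√30, so θ ≈ 79.5°.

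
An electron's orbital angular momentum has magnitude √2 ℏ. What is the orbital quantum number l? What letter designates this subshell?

Since |L|² = l(l+1)ℏ², l(l+1) = 2.
Solving: l = 1.

l = 1 (p orbital)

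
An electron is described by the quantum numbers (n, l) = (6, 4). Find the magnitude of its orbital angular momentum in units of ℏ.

|L| = 2√5 ℏ ≈ 4.472ℏ

|L| = ℏ√(l(l+1)) = ℏ√(4·5) = 2√5 ℏ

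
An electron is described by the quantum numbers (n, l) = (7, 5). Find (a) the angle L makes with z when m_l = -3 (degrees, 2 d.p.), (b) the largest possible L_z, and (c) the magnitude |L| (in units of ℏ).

For m_l = -3: cos θ = -3/√30, θ ≈ 123.21°.
L_z,max = lℏ = 5ℏ.
|L| = ℏ√(5·6) = √30 ℏ ≈ 5.477ℏ.

θ(m_l=-3) ≈ 123.21°; L_z,max = 5ℏ; |L| = √30 ℏ ≈ 5.477ℏ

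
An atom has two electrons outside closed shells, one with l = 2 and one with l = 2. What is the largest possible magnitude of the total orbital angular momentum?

|L_tot|_max = 2√5 ℏ ≈ 4.472ℏ

By the triangle rule, |l₁ − l₂| ≤ L ≤ l₁ + l₂.
L ∈ {0, 1, 2, 3, 4}.
The largest magnitude corresponds to L = 4: |L_tot| = ℏ√(4·5) = 2√5 ℏ.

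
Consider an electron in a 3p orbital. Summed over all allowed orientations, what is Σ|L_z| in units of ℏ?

Σ|L_z| = 2 ℏ

For 3p, l = 1.
The allowed m_l values are -1, 0, 1.
Σ|m_l| = 2(1+2+…+1) = 2.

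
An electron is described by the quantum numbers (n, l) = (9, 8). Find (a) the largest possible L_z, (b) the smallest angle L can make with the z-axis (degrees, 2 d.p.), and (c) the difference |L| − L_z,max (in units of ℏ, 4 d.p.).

L_z,max = 8ℏ; θ_min ≈ 19.47°; |L|−L_z,max ≈ 0.4853ℏ

L_z,max = lℏ = 8ℏ.
cos θ_min = 8/√72, so θ_min ≈ 19.47°.
|L| − L_z,max = (6√2 − 8)ℏ ≈ 0.4853ℏ.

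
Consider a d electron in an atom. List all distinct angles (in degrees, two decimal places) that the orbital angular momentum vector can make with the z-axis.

θ ∈ {35.26°, 65.91°, 90.00°, 114.09°, 144.74°}

For a d orbital, l = 2.
|L|² = l(l+1)ℏ² = 6ℏ², so |L| = √6 ℏ.
cos θ = m_l/√6 for each m_l ∈ {-2, -1, 0, 1, 2}.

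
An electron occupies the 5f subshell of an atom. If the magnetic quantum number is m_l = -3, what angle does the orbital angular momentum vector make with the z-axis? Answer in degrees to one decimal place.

5f means n = 5, l = 3.
|L| = √(l(l+1)) ℏ = 2√3 ℏ.
L_z = m_l ℏ = −3ℏ.
cos θ = L_z/|L| = -3/√12, so θ ≈ 150.0°.

θ ≈ 150.0°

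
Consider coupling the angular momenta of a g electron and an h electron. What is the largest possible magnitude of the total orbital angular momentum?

|L_tot|_max = 3√10 ℏ ≈ 9.487ℏ

By the triangle rule, |l₁ − l₂| ≤ L ≤ l₁ + l₂.
L ∈ {1, 2, 3, 4, 5, 6, 7, 8, 9}.
The largest magnitude corresponds to L = 9: |L_tot| = ℏ√(9·10) = 3√10 ℏ.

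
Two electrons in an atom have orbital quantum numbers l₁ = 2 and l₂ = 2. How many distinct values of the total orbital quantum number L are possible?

The total orbital quantum number L ranges from |l₁ − l₂| to l₁ + l₂ in integer steps.
L ∈ {0, 1, 2, 3, 4}.
That is 5 values.

5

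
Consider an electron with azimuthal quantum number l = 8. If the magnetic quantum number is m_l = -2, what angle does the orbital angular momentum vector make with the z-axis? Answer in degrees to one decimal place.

|L| = ℏ√(l(l+1)) = 6√2 ℏ.
L_z = m_l ℏ = −2ℏ.
cos θ = L_z/|L| = -2/√72, so θ ≈ 103.6°.

θ ≈ 103.6°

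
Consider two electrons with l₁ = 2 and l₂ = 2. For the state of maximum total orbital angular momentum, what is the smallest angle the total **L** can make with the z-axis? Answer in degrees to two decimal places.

θ_min ≈ 26.57°

Angular momentum addition gives L = |l₁ − l₂|, …, l₁ + l₂.
Allowed values: L = 0, 1, 2, 3, 4.
The maximum is L = 4, with |L_tot| = ℏ√(4·5) = 2√5 ℏ.
The minimum angle with z is arccos(4/√20) ≈ 26.57°.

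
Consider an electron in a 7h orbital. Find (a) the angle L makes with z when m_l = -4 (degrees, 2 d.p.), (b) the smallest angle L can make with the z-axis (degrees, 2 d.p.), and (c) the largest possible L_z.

θ(m_l=-4) ≈ 136.91°; θ_min ≈ 24.09°; L_z,max = 5ℏ

The 7h subshell has l = 5.
For m_l = -4: cos θ = -4/√30, θ ≈ 136.91°.
cos θ_min = 5/√30, so θ_min ≈ 24.09°.
L_z,max = lℏ = 5ℏ.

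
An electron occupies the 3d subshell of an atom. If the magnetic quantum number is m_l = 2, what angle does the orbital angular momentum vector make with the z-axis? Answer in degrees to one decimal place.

3d means n = 3, l = 2.
|L| = √(l(l+1)) ℏ = √6 ℏ.
L_z = m_l ℏ = 2ℏ.
cos θ = L_z/|L| = 2/√6, so θ ≈ 35.3°.

θ ≈ 35.3°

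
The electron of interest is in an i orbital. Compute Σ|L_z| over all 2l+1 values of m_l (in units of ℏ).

An i state has l = 6.
m_l runs from −6 to 6, i.e. {-6, -5, -4, -3, -2, -1, 0, 1, 2, 3, 4, 5, 6}.
Σ|m_l| = 2·6(6+1)/2 = 42.

Σ|L_z| = 42 ℏ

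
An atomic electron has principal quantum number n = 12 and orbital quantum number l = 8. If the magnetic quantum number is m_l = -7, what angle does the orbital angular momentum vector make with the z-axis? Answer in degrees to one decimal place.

|L|² = l(l+1)ℏ² = 72ℏ², so |L| = 6√2 ℏ.
L_z = m_l ℏ = −7ℏ.
cos θ = L_z/|L| = -7/√72, so θ ≈ 145.6°.

θ ≈ 145.6°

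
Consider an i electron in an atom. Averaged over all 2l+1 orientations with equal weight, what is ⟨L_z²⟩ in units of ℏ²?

An i state has l = 6.
m_l runs from −6 to 6, i.e. {-6, -5, -4, -3, -2, -1, 0, 1, 2, 3, 4, 5, 6}.
⟨L_z²⟩ = ℏ²·(Σ m_l²)/(2l+1) = ℏ²·182/13 = 14ℏ².

⟨L_z²⟩ = 14 ℏ²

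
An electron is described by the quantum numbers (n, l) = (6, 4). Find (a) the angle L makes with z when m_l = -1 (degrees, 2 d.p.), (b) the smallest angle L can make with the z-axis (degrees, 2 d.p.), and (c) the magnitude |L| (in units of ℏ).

θ(m_l=-1) ≈ 102.92°; θ_min ≈ 26.57°; |L| = 2√5 ℏ ≈ 4.472ℏ

For m_l = -1: cos θ = -1/√20, θ ≈ 102.92°.
cos θ_min = 4/√20, so θ_min ≈ 26.57°.
|L| = ℏ√(4·5) = 2√5 ℏ ≈ 4.472ℏ.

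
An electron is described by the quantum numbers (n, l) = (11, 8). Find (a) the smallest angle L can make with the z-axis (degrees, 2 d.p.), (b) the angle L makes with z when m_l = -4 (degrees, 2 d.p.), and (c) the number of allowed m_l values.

cos θ_min = 8/√72, so θ_min ≈ 19.47°.
For m_l = -4: cos θ = -4/√72, θ ≈ 118.13°.
There are 2l+1 = 17 values of m_l.

θ_min ≈ 19.47°; θ(m_l=-4) ≈ 118.13°; 17 values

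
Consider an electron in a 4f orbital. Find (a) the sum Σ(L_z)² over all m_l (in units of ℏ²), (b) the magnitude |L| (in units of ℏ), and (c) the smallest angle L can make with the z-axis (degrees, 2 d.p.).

4f means n = 4, l = 3.
Σ m_l² = 28, so Σ(L_z)² = 28 ℏ².
|L| = ℏ√(3·4) = 2√3 ℏ ≈ 3.464ℏ.
cos θ_min = 3/√12, so θ_min ≈ 30.00°.

Σ(L_z)² = 28 ℏ²; |L| = 2√3 ℏ ≈ 3.464ℏ; θ_min ≈ 30.00°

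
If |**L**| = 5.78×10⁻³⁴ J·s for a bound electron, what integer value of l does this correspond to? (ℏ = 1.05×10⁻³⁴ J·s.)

|L|/ℏ = (5.78×10⁻³⁴)/(1.05×10⁻³⁴) ≈ 5.505.
Set l(l+1) = 30.30; the integer solution is l = 5.

l = 5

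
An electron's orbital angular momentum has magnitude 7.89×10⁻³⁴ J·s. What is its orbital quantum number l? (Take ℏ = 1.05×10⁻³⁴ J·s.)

|L|/ℏ = (7.89×10⁻³⁴)/(1.05×10⁻³⁴) ≈ 7.514.
l(l+1) ≈ 7.514² ≈ 56.46, so l = 7.

l = 7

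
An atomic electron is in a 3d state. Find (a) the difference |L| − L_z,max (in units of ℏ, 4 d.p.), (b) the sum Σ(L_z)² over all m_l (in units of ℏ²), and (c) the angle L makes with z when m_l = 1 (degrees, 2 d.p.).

3d means n = 3, l = 2.
|L| − L_z,max = (√6 − 2)ℏ ≈ 0.4495ℏ.
Σ m_l² = 10, so Σ(L_z)² = 10 ℏ².
For m_l = 1: cos θ = 1/√6, θ ≈ 65.91°.

|L|−L_z,max ≈ 0.4495ℏ; Σ(L_z)² = 10 ℏ²; θ(m_l=1) ≈ 65.91°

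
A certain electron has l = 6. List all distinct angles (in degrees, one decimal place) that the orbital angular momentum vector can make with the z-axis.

|L| = √(l(l+1)) ℏ = √42 ℏ.
cos θ = m_l/√42 for each m_l ∈ {-6, -5, -4, -3, -2, -1, 0, 1, 2, 3, 4, 5, 6}.

θ ∈ {22.2°, 39.5°, 51.9°, 62.4°, 72.0°, 81.1°, 90.0°, 98.9°, 108.0°, 117.6°, 128.1°, 140.5°, 157.8°}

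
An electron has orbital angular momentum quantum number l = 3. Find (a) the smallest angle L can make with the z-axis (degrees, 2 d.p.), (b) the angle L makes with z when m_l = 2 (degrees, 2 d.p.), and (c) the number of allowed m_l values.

cos θ_min = 3/√12, so θ_min ≈ 30.00°.
For m_l = 2: cos θ = 2/√12, θ ≈ 54.74°.
There are 2l+1 = 7 values of m_l.

θ_min ≈ 30.00°; θ(m_l=2) ≈ 54.74°; 7 values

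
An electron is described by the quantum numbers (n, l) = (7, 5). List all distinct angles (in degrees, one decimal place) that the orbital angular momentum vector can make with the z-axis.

θ ∈ {24.1°, 43.1°, 56.8°, 68.6°, 79.5°, 90.0°, 100.5°, 111.4°, 123.2°, 136.9°, 155.9°}

|L|² = l(l+1)ℏ² = 30ℏ², so |L| = √30 ℏ.
cos θ = m_l/√30 for each m_l ∈ {-5, -4, -3, -2, -1, 0, 1, 2, 3, 4, 5}.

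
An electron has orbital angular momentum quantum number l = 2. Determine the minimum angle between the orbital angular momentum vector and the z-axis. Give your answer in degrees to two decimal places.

|L| = ℏ√(l(l+1)) = √6 ℏ.
The smallest angle corresponds to the largest L_z, i.e. m_l = l = 2, giving L_z = 2ℏ.
cos θ_min = 2/√6, so θ_min ≈ 35.26°.

θ_min ≈ 35.26°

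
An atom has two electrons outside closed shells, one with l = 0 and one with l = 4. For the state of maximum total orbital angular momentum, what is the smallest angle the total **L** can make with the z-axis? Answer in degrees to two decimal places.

θ_min ≈ 26.57°

By the triangle rule, |l₁ − l₂| ≤ L ≤ l₁ + l₂.
So L can be 4.
The maximum is L = 4, with |L_tot| = ℏ√(4·5) = 2√5 ℏ.
The minimum angle with z is arccos(4/√20) ≈ 26.57°.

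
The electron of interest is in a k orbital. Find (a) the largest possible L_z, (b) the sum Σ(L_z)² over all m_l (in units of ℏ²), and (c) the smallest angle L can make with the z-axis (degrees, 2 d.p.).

L_z,max = 7ℏ; Σ(L_z)² = 280 ℏ²; θ_min ≈ 20.70°

A k state has l = 7.
L_z,max = lℏ = 7ℏ.
Σ m_l² = 280, so Σ(L_z)² = 280 ℏ².
cos θ_min = 7/√56, so θ_min ≈ 20.70°.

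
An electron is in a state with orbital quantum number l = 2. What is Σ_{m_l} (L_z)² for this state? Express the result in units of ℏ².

Σ(L_z)² = 10 ℏ²

m_l runs from −2 to 2, i.e. {-2, -1, 0, 1, 2}.
Σ m_l² = 2·(1 + 4) = 10.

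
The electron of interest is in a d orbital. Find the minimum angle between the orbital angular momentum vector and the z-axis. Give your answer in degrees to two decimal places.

For a d orbital, l = 2.
|L| = √(l(l+1)) ℏ = √6 ℏ.
The smallest angle corresponds to the largest L_z, i.e. m_l = l = 2, giving L_z = 2ℏ.
cos θ_min = 2/√6, so θ_min ≈ 35.26°.

θ_min ≈ 35.26°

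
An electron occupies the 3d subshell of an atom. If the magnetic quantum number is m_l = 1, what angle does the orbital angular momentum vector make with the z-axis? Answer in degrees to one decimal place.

3d means n = 3, l = 2.
|L| = ℏ√(l(l+1)) = √6 ℏ.
L_z = m_l ℏ = 1ℏ.
cos θ = L_z/|L| = 1/√6, so θ ≈ 65.9°.

θ ≈ 65.9°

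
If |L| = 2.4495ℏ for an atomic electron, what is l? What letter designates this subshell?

l = 2 (d orbital)

|L| = ℏ√(l(l+1)), so l(l+1) = 6.
l² + l − 6 = 0 ⇒ l = 2.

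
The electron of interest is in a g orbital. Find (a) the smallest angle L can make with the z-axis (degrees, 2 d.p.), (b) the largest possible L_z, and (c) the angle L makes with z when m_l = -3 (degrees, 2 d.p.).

A g state has l = 4.
cos θ_min = 4/√20, so θ_min ≈ 26.57°.
L_z,max = lℏ = 4ℏ.
For m_l = -3: cos θ = -3/√20, θ ≈ 132.13°.

θ_min ≈ 26.57°; L_z,max = 4ℏ; θ(m_l=-3) ≈ 132.13°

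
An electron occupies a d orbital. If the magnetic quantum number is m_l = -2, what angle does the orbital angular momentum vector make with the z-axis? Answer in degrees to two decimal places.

θ ≈ 144.74°

The letter d corresponds to l = 2.
|L|² = l(l+1)ℏ² = 6ℏ², so |L| = √6 ℏ.
L_z = m_l ℏ = −2ℏ.
cos θ = L_z/|L| = -2/√6, so θ ≈ 144.74°.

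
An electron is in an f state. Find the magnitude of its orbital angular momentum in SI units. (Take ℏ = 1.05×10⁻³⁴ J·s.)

For an f orbital, l = 3.
|L| = ℏ√(l(l+1)) = ℏ√(3·4) = 2√3 ℏ
Numerically, |L| = 3.464 × (1.05×10⁻³⁴ J·s) = 3.64×10⁻³⁴ J·s.

|L| = 3.64×10⁻³⁴ J·s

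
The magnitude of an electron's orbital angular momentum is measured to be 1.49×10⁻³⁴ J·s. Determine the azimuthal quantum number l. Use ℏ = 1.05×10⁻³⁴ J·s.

In units of ℏ, |L| ≈ 1.419.
l(l+1) ≈ 1.419² ≈ 2.01, so l = 1.

l = 1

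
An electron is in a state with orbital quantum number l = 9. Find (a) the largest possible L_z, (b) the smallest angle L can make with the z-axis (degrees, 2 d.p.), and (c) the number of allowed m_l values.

L_z,max = 9ℏ; θ_min ≈ 18.43°; 19 values

L_z,max = lℏ = 9ℏ.
cos θ_min = 9/√90, so θ_min ≈ 18.43°.
There are 2l+1 = 19 values of m_l.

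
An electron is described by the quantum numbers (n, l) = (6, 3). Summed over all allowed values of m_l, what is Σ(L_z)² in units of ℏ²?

m_l ∈ {-3, -2, -1, 0, 1, 2, 3}.
Σ m_l² = l(l+1)(2l+1)/3 = 3·4·7/3 = 28.

Σ(L_z)² = 28 ℏ²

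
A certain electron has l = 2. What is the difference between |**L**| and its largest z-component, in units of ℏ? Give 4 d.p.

|L| = √6 ℏ ≈ 2.4495ℏ, while L_z,max = lℏ = 2ℏ.
The difference is (√6 − 2)ℏ ≈ 0.4495ℏ.

|L| − L_z,max ≈ 0.4495ℏ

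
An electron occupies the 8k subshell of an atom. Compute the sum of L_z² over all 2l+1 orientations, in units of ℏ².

Σ(L_z)² = 280 ℏ²

For 8k, l = 7.
m_l ∈ {-7, -6, -5, -4, -3, -2, -1, 0, 1, 2, 3, 4, 5, 6, 7}.
Σ m_l² = l(l+1)(2l+1)/3 = 7·8·15/3 = 280.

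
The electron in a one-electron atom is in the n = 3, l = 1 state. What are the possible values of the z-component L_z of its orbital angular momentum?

L_z ∈ {−ℏ, 0, ℏ}

L_z = m_l ℏ with m_l ranging from −l to +l in integer steps.
For l = 1: m_l ∈ {-1, 0, 1}.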